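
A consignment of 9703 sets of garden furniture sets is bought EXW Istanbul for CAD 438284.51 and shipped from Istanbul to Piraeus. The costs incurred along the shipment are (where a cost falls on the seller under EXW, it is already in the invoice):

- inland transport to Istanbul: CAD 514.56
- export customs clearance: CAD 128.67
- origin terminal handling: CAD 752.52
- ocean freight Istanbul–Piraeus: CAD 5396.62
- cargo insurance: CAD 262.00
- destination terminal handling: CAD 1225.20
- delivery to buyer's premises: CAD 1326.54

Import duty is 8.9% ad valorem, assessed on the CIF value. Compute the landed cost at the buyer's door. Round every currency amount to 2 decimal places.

EXW: the seller makes goods available at their premises; the buyer bears all onward costs.
CIF value = EXW price + inland to port + export clearance + origin terminal + freight + insurance = 438284.51 + 514.56 + 128.67 + 752.52 + 5396.62 + 262.00 = 445338.88
Import duty = 445338.88 × 8.9% = 39635.16
Buyer bears: inland to port 514.56 + export clearance 128.67 + origin terminal 752.52 + freight 5396.62 + insurance 262.00 + destination terminal 1225.20 + delivery 1326.54 + duty 39635.16 = 49241.27
Landed cost = invoice 438284.51 + 49241.27 = 487525.78

Total landed cost: CAD 487525.78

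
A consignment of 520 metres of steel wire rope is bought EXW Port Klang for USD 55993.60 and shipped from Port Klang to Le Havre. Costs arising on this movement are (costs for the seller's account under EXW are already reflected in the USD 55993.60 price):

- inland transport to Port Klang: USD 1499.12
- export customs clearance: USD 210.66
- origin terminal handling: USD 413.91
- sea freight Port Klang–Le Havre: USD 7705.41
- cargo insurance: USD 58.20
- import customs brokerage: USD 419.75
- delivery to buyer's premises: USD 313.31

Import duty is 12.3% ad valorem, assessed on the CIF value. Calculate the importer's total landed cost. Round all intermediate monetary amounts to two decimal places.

Total landed cost: USD 74717.31

EXW: the seller makes goods available at their premises; the buyer bears all onward costs.
CIF value = EXW price + inland to port + export clearance + origin terminal + freight + insurance = 55993.60 + 1499.12 + 210.66 + 413.91 + 7705.41 + 58.20 = 65880.90
Import duty = 65880.90 × 12.3% = 8103.35
Buyer bears: inland to port 1499.12 + export clearance 210.66 + origin terminal 413.91 + freight 7705.41 + insurance 58.20 + brokerage 419.75 + delivery 313.31 + duty 8103.35 = 18723.71
Landed cost = invoice 55993.60 + 18723.71 = 74717.31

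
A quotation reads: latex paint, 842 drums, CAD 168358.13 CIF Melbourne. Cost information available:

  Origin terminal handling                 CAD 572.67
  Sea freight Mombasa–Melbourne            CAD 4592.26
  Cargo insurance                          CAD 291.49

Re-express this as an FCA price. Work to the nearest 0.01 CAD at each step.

FCA price: CAD 162901.71

From CIF to FCA, the seller no longer bears: origin terminal, freight, insurance.
FCA price = 168358.13 − 572.67 − 4592.26 − 291.49 = 162901.71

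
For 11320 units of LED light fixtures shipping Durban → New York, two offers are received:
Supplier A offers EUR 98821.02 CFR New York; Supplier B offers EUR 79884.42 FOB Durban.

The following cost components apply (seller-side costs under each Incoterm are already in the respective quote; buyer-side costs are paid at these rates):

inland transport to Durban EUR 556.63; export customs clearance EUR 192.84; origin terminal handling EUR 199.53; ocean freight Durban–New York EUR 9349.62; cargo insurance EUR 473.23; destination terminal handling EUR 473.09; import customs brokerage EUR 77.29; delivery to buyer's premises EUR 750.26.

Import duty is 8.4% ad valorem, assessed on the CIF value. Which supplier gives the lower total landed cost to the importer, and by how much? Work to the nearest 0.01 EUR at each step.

Supplier B is cheaper by EUR 10392.29

Supplier A (CFR):
CIF value = CFR price + insurance = 98821.02 + 473.23 = 99294.25
Import duty = 99294.25 × 8.4% = 8340.72
Buyer bears (A): 473.23 + 473.09 + 77.29 + 750.26 = 1773.87
Landed cost (A) = invoice 98821.02 + 1773.87 + duty 8340.72 = 108935.61
Supplier B (FOB):
CIF value = FOB price + freight + insurance = 79884.42 + 9349.62 + 473.23 = 89707.27
Import duty = 89707.27 × 8.4% = 7535.41
Buyer bears (B): 9349.62 + 473.23 + 473.09 + 77.29 + 750.26 = 11123.49
Landed cost (B) = invoice 79884.42 + 11123.49 + duty 7535.41 = 98543.32
Difference = |108935.61 − 98543.32| = 10392.29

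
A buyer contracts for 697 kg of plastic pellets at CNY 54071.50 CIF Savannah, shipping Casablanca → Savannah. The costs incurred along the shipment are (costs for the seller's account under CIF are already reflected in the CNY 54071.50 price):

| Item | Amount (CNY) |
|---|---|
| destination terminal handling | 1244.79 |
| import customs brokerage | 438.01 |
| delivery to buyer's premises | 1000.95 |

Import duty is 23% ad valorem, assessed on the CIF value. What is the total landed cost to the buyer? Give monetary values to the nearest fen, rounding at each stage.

Total landed cost: CNY 69191.70

CIF: the seller pays costs through ocean freight and marine insurance to the destination port.
The CIF price already equals the CIF value: 54071.50
Import duty = 54071.50 × 23% = 12436.45
Buyer bears: destination terminal 1244.79 + brokerage 438.01 + delivery 1000.95 + duty 12436.45 = 15120.20
Landed cost = invoice 54071.50 + 15120.20 = 69191.70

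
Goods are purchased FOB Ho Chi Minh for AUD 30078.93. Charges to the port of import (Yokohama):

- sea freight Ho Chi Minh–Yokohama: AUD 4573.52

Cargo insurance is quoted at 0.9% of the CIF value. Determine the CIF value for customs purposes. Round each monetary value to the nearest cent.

Let C be the CIF value. C = FOB price + freight + 0.9% × C
C − 0.9% × C = 30078.93 + 4573.52
0.991 × C = 34652.45
C = 34652.45 / 0.991 = 34967.15
Insurance premium = 0.9% × 34967.15 = 314.70

CIF value: AUD 34967.15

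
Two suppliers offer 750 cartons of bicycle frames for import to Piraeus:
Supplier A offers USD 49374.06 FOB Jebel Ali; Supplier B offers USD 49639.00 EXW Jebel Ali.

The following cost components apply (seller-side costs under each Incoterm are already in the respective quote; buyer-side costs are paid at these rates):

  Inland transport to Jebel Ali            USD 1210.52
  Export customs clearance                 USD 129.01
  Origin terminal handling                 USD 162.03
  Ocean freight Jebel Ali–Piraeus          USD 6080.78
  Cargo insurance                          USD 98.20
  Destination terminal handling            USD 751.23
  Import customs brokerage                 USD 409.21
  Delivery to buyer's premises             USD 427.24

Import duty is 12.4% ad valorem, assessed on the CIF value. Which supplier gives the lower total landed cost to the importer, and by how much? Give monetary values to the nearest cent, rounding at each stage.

Supplier A (FOB):
CIF value = FOB price + freight + insurance = 49374.06 + 6080.78 + 98.20 = 55553.04
Import duty = 55553.04 × 12.4% = 6888.58
Buyer bears (A): 6080.78 + 98.20 + 751.23 + 409.21 + 427.24 = 7766.66
Landed cost (A) = invoice 49374.06 + 7766.66 + duty 6888.58 = 64029.30
Supplier B (EXW):
CIF value = EXW price + inland to port + export clearance + origin terminal + freight + insurance = 49639.00 + 1210.52 + 129.01 + 162.03 + 6080.78 + 98.20 = 57319.54
Import duty = 57319.54 × 12.4% = 7107.62
Buyer bears (B): 1210.52 + 129.01 + 162.03 + 6080.78 + 98.20 + 751.23 + 409.21 + 427.24 = 9268.22
Landed cost (B) = invoice 49639.00 + 9268.22 + duty 7107.62 = 66014.84
Difference = |64029.30 − 66014.84| = 1985.54

Supplier A is cheaper by USD 1985.54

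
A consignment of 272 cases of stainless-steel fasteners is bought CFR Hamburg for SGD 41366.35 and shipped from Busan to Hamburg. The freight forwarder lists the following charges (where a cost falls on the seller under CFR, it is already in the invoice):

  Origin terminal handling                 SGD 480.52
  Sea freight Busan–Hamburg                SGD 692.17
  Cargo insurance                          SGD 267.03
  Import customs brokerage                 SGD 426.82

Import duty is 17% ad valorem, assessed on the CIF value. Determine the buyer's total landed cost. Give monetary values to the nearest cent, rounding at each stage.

Total landed cost: SGD 49137.87

CFR: the seller pays costs through ocean freight to the destination port, but not insurance.
Already in the invoice (seller's account under CFR): origin terminal, freight — exclude.
CIF value = CFR price + insurance = 41366.35 + 267.03 = 41633.38
Import duty = 41633.38 × 17% = 7077.67
Buyer bears: insurance 267.03 + brokerage 426.82 + duty 7077.67 = 7771.52
Landed cost = invoice 41366.35 + 7771.52 = 49137.87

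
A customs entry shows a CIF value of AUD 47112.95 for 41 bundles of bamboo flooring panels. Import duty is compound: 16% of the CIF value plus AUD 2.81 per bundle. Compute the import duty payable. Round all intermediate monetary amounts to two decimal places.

Import duty: AUD 7653.28

Ad valorem component: 47112.95 × 16% = 7538.07
Specific component: 41 × 2.81 = 115.21
Import duty = 7538.07 + 115.21 = 7653.28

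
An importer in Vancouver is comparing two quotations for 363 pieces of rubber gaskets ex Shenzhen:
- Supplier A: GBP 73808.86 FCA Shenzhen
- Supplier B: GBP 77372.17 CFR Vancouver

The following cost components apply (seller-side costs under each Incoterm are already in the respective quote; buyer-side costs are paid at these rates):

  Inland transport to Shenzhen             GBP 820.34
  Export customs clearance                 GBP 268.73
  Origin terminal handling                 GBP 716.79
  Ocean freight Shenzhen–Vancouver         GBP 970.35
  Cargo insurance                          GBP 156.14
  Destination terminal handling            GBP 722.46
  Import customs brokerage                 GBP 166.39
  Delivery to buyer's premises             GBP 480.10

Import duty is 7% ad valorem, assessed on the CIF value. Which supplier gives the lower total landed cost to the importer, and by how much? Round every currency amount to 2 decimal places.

Supplier A is cheaper by GBP 2007.50

Supplier A (FCA):
CIF value = FCA price + origin terminal + freight + insurance = 73808.86 + 716.79 + 970.35 + 156.14 = 75652.14
Import duty = 75652.14 × 7% = 5295.65
Buyer bears (A): 716.79 + 970.35 + 156.14 + 722.46 + 166.39 + 480.10 = 3212.23
Landed cost (A) = invoice 73808.86 + 3212.23 + duty 5295.65 = 82316.74
Supplier B (CFR):
CIF value = CFR price + insurance = 77372.17 + 156.14 = 77528.31
Import duty = 77528.31 × 7% = 5426.98
Buyer bears (B): 156.14 + 722.46 + 166.39 + 480.10 = 1525.09
Landed cost (B) = invoice 77372.17 + 1525.09 + duty 5426.98 = 84324.24
Difference = |82316.74 − 84324.24| = 2007.50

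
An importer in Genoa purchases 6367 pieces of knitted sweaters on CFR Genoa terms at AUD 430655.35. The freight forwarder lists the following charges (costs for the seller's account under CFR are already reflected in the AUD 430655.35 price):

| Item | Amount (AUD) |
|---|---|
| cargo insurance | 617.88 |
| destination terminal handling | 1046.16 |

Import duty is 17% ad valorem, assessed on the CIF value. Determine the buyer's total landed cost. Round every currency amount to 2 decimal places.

CFR: the seller pays costs through ocean freight to the destination port, but not insurance.
CIF value = CFR price + insurance = 430655.35 + 617.88 = 431273.23
Import duty = 431273.23 × 17% = 73316.45
Buyer bears: insurance 617.88 + destination terminal 1046.16 + duty 73316.45 = 74980.49
Landed cost = invoice 430655.35 + 74980.49 = 505635.84

Total landed cost: AUD 505635.84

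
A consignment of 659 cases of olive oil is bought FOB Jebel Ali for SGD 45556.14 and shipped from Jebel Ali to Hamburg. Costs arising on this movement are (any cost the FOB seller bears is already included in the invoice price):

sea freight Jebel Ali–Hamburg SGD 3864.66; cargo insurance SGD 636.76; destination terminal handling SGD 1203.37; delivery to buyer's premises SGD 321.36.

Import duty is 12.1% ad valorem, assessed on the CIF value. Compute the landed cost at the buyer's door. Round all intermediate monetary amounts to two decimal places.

FOB: the seller bears costs until goods are on board at the origin port; the buyer bears freight, insurance and all costs thereafter.
CIF value = FOB price + freight + insurance = 45556.14 + 3864.66 + 636.76 = 50057.56
Import duty = 50057.56 × 12.1% = 6056.96
Buyer bears: freight 3864.66 + insurance 636.76 + destination terminal 1203.37 + delivery 321.36 + duty 6056.96 = 12083.11
Landed cost = invoice 45556.14 + 12083.11 = 57639.25

Total landed cost: SGD 57639.25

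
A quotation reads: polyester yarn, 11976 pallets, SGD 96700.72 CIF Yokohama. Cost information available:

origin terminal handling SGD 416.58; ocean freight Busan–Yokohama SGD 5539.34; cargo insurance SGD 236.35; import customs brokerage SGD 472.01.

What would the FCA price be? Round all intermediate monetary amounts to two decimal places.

Not relevant to the conversion: brokerage — on the buyer under both terms; not part of either seller's price.
From CIF to FCA, the seller no longer bears: origin terminal, freight, insurance.
FCA price = 96700.72 − 416.58 − 5539.34 − 236.35 = 90508.45

FCA price: SGD 90508.45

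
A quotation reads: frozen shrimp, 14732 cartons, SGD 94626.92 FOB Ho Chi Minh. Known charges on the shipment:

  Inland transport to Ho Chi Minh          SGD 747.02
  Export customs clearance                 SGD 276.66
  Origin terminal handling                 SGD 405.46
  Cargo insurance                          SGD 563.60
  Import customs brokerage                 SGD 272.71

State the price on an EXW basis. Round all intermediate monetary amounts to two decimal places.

EXW price: SGD 93197.78

Not relevant to the conversion: insurance, brokerage — on the buyer under both terms; not part of either seller's price.
From FOB to EXW, the seller no longer bears: inland to port, export clearance, origin terminal.
EXW price = 94626.92 − 747.02 − 276.66 − 405.46 = 93197.78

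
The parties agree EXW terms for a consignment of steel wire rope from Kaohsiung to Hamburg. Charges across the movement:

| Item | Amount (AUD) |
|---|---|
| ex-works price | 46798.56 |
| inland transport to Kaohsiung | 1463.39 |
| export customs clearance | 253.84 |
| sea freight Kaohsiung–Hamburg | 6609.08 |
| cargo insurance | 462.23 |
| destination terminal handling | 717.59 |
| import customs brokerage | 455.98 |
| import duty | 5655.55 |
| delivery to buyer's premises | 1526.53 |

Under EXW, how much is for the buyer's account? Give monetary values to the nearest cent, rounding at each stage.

Buyer's account: AUD 17144.19

EXW: the seller makes goods available at their premises; the buyer bears all onward costs.
Seller's account: goods 46798.56 = 46798.56
Buyer's account: inland to port 1463.39 + export clearance 253.84 + freight 6609.08 + insurance 462.23 + destination terminal 717.59 + brokerage 455.98 + duty 5655.55 + delivery 1526.53 = 17144.19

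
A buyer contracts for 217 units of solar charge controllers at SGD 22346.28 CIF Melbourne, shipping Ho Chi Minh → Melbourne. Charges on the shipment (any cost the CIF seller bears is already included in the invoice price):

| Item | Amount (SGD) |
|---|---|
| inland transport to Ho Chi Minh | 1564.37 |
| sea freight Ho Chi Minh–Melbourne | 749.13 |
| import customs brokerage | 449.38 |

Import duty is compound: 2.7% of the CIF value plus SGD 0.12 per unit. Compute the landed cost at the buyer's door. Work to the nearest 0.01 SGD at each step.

CIF: the seller pays costs through ocean freight and marine insurance to the destination port.
Already in the invoice (seller's account under CIF): inland to port, freight — exclude.
The CIF price already equals the CIF value: 22346.28
Ad valorem component: 22346.28 × 2.7% = 603.35
Specific component: 217 × 0.12 = 26.04
Import duty = 603.35 + 26.04 = 629.39
Buyer bears: brokerage 449.38 + duty 629.39 = 1078.77
Landed cost = invoice 22346.28 + 1078.77 = 23425.05

Total landed cost: SGD 23425.05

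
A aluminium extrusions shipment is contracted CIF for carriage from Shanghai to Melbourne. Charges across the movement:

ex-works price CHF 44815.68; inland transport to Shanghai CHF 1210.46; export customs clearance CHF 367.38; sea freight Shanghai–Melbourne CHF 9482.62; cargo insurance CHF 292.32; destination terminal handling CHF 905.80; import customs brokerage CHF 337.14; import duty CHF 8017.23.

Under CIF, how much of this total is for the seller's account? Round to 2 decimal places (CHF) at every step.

CIF: the seller pays costs through ocean freight and marine insurance to the destination port.
Seller's account: goods 44815.68 + inland to port 1210.46 + export clearance 367.38 + freight 9482.62 + insurance 292.32 = 56168.46
Buyer's account: destination terminal 905.80 + brokerage 337.14 + duty 8017.23 = 9260.17

Seller's account: CHF 56168.46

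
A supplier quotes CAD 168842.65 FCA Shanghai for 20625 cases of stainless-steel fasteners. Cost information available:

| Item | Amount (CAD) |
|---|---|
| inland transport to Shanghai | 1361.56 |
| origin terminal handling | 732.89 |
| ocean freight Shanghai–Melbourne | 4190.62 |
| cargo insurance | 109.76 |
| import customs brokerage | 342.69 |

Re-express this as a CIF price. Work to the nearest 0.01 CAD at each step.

CIF price: CAD 173875.92

Not relevant to the conversion: inland to port — on the seller under both FCA and CIF; already in the FCA price and stays in the CIF price. brokerage — on the buyer under both terms; not part of either seller's price.
From FCA to CIF, the seller additionally bears: origin terminal, freight, insurance.
CIF price = 168842.65 + 732.89 + 4190.62 + 109.76 = 173875.92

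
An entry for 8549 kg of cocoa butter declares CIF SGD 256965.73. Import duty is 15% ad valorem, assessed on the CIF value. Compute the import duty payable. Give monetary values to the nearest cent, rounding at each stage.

Import duty: SGD 38544.86

Import duty = 256965.73 × 15% = 38544.86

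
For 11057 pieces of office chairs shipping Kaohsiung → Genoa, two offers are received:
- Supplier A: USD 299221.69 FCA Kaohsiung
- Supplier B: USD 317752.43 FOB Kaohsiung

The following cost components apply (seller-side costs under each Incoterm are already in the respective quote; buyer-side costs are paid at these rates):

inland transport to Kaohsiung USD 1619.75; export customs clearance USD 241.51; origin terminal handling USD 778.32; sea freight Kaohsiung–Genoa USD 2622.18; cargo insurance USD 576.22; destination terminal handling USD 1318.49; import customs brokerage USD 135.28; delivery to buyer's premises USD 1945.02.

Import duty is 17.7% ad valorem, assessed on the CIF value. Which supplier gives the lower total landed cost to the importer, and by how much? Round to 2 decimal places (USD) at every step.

Supplier A is cheaper by USD 20894.60

Supplier A (FCA):
CIF value = FCA price + origin terminal + freight + insurance = 299221.69 + 778.32 + 2622.18 + 576.22 = 303198.41
Import duty = 303198.41 × 17.7% = 53666.12
Buyer bears (A): 778.32 + 2622.18 + 576.22 + 1318.49 + 135.28 + 1945.02 = 7375.51
Landed cost (A) = invoice 299221.69 + 7375.51 + duty 53666.12 = 360263.32
Supplier B (FOB):
CIF value = FOB price + freight + insurance = 317752.43 + 2622.18 + 576.22 = 320950.83
Import duty = 320950.83 × 17.7% = 56808.30
Buyer bears (B): 2622.18 + 576.22 + 1318.49 + 135.28 + 1945.02 = 6597.19
Landed cost (B) = invoice 317752.43 + 6597.19 + duty 56808.30 = 381157.92
Difference = |360263.32 − 381157.92| = 20894.60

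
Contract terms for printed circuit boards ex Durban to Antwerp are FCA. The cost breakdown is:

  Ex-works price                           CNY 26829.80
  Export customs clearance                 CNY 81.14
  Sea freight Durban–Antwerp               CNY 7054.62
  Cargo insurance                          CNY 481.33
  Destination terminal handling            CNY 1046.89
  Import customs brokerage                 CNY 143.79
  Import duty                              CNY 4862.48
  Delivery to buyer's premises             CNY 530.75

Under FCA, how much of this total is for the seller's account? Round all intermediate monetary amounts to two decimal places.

Seller's account: CNY 26910.94

FCA: the seller delivers export-cleared goods to the carrier; the buyer bears costs from that point.
Seller's account: goods 26829.80 + export clearance 81.14 = 26910.94
Buyer's account: freight 7054.62 + insurance 481.33 + destination terminal 1046.89 + brokerage 143.79 + duty 4862.48 + delivery 530.75 = 14119.86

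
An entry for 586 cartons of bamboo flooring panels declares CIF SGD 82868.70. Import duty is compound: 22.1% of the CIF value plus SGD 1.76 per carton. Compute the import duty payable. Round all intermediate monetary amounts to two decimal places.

Ad valorem component: 82868.70 × 22.1% = 18313.98
Specific component: 586 × 1.76 = 1031.36
Import duty = 18313.98 + 1031.36 = 19345.34

Import duty: SGD 19345.34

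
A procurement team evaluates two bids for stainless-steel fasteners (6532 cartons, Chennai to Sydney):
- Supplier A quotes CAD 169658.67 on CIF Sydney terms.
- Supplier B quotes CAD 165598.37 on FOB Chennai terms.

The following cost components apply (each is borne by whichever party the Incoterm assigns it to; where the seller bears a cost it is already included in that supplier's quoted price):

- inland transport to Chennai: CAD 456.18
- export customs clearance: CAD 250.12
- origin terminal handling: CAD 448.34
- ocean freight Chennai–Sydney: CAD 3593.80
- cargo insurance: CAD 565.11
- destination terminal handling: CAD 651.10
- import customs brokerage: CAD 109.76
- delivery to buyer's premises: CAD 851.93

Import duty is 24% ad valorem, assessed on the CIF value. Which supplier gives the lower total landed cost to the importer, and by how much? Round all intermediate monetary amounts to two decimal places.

Supplier A (CIF):
The CIF price already equals the CIF value: 169658.67
Import duty = 169658.67 × 24% = 40718.08
Buyer bears (A): 651.10 + 109.76 + 851.93 = 1612.79
Landed cost (A) = invoice 169658.67 + 1612.79 + duty 40718.08 = 211989.54
Supplier B (FOB):
CIF value = FOB price + freight + insurance = 165598.37 + 3593.80 + 565.11 = 169757.28
Import duty = 169757.28 × 24% = 40741.75
Buyer bears (B): 3593.80 + 565.11 + 651.10 + 109.76 + 851.93 = 5771.70
Landed cost (B) = invoice 165598.37 + 5771.70 + duty 40741.75 = 212111.82
Difference = |211989.54 − 212111.82| = 122.28

Supplier A is cheaper by CAD 122.28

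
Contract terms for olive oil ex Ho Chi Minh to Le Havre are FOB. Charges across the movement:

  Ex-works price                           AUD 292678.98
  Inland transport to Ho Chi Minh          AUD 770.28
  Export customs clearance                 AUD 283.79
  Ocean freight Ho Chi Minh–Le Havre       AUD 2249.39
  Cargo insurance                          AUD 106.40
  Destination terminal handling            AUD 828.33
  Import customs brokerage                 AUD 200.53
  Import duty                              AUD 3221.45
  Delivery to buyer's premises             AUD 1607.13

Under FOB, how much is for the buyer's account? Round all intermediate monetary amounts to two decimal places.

Buyer's account: AUD 8213.23

FOB: the seller bears costs until goods are on board at the origin port; the buyer bears freight, insurance and all costs thereafter.
Seller's account: goods 292678.98 + inland to port 770.28 + export clearance 283.79 = 293733.05
Buyer's account: freight 2249.39 + insurance 106.40 + destination terminal 828.33 + brokerage 200.53 + duty 3221.45 + delivery 1607.13 = 8213.23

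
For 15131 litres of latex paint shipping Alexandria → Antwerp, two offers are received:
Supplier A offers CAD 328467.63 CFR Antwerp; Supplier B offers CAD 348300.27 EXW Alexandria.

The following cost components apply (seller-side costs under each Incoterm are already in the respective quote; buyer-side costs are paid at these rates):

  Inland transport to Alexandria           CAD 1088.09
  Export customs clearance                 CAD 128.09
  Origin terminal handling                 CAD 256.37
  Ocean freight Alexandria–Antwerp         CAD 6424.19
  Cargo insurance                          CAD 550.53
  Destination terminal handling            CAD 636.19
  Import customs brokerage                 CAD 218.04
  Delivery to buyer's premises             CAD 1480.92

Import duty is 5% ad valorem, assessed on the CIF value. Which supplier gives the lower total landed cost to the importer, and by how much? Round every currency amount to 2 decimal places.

Supplier A (CFR):
CIF value = CFR price + insurance = 328467.63 + 550.53 = 329018.16
Import duty = 329018.16 × 5% = 16450.91
Buyer bears (A): 550.53 + 636.19 + 218.04 + 1480.92 = 2885.68
Landed cost (A) = invoice 328467.63 + 2885.68 + duty 16450.91 = 347804.22
Supplier B (EXW):
CIF value = EXW price + inland to port + export clearance + origin terminal + freight + insurance = 348300.27 + 1088.09 + 128.09 + 256.37 + 6424.19 + 550.53 = 356747.54
Import duty = 356747.54 × 5% = 17837.38
Buyer bears (B): 1088.09 + 128.09 + 256.37 + 6424.19 + 550.53 + 636.19 + 218.04 + 1480.92 = 10782.42
Landed cost (B) = invoice 348300.27 + 10782.42 + duty 17837.38 = 376920.07
Difference = |347804.22 − 376920.07| = 29115.85

Supplier A is cheaper by CAD 29115.85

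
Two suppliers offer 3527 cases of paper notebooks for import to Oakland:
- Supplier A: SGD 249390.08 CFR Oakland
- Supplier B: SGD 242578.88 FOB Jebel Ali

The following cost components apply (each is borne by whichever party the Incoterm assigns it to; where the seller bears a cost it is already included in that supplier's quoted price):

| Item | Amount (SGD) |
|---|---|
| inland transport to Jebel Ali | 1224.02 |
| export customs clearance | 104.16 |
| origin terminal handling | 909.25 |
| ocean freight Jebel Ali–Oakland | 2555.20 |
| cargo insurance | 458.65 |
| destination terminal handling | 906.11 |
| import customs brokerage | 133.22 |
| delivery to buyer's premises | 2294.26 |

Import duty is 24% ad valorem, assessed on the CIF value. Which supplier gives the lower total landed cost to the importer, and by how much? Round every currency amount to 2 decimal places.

Supplier A (CFR):
CIF value = CFR price + insurance = 249390.08 + 458.65 = 249848.73
Import duty = 249848.73 × 24% = 59963.70
Buyer bears (A): 458.65 + 906.11 + 133.22 + 2294.26 = 3792.24
Landed cost (A) = invoice 249390.08 + 3792.24 + duty 59963.70 = 313146.02
Supplier B (FOB):
CIF value = FOB price + freight + insurance = 242578.88 + 2555.20 + 458.65 = 245592.73
Import duty = 245592.73 × 24% = 58942.26
Buyer bears (B): 2555.20 + 458.65 + 906.11 + 133.22 + 2294.26 = 6347.44
Landed cost (B) = invoice 242578.88 + 6347.44 + duty 58942.26 = 307868.58
Difference = |313146.02 − 307868.58| = 5277.44

Supplier B is cheaper by SGD 5277.44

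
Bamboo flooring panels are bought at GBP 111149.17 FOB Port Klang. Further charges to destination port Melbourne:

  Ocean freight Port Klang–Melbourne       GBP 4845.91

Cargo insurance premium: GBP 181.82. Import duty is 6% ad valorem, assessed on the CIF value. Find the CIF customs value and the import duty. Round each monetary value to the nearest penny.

CIF = FOB price + freight + insurance
CIF = 111149.17 + 4845.91 + 181.82 = 116176.90
Import duty = 116176.90 × 6% = 6970.61

CIF value: GBP 116176.90; import duty: GBP 6970.61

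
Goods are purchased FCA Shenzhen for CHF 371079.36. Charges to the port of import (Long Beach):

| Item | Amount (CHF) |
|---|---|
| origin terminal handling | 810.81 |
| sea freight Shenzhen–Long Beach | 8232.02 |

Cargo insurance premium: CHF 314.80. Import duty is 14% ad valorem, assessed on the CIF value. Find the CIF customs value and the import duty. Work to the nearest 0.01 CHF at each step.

CIF value: CHF 380436.99; import duty: CHF 53261.18

CIF = FCA price + pre-shipment costs + freight + insurance
CIF = 371079.36 + 810.81 + 8232.02 + 314.80 = 380436.99
Import duty = 380436.99 × 14% = 53261.18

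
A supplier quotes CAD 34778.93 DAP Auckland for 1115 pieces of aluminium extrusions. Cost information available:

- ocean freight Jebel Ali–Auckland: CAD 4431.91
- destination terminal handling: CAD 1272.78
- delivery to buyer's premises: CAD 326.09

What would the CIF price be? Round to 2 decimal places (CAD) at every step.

CIF price: CAD 33180.06

Not relevant to the conversion: freight — on the seller under both DAP and CIF; already in the DAP price and stays in the CIF price.
From DAP to CIF, the seller no longer bears: destination terminal, delivery.
CIF price = 34778.93 − 1272.78 − 326.09 = 33180.06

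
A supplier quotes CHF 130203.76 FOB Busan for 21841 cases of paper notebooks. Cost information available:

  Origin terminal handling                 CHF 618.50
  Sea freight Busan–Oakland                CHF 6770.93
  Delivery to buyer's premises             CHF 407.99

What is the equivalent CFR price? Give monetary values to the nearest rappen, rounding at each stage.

Not relevant to the conversion: origin terminal — on the seller under both FOB and CFR; already in the FOB price and stays in the CFR price. delivery — on the buyer under both terms; not part of either seller's price.
From FOB to CFR, the seller additionally bears: freight.
CFR price = 130203.76 + 6770.93 = 136974.69

CFR price: CHF 136974.69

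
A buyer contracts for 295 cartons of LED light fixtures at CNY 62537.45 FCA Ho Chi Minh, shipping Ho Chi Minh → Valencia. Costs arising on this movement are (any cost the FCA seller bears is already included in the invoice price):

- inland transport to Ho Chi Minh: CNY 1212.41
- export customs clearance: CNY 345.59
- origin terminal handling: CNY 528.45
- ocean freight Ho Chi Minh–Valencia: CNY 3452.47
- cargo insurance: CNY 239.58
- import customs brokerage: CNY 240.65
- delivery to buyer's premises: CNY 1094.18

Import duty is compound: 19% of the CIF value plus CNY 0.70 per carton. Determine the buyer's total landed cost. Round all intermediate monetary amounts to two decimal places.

Total landed cost: CNY 80983.29

FCA: the seller delivers export-cleared goods to the carrier; the buyer bears costs from that point.
Already in the invoice (seller's account under FCA): inland to port, export clearance — exclude.
CIF value = FCA price + origin terminal + freight + insurance = 62537.45 + 528.45 + 3452.47 + 239.58 = 66757.95
Ad valorem component: 66757.95 × 19% = 12684.01
Specific component: 295 × 0.70 = 206.50
Import duty = 12684.01 + 206.50 = 12890.51
Buyer bears: origin terminal 528.45 + freight 3452.47 + insurance 239.58 + brokerage 240.65 + delivery 1094.18 + duty 12890.51 = 18445.84
Landed cost = invoice 62537.45 + 18445.84 = 80983.29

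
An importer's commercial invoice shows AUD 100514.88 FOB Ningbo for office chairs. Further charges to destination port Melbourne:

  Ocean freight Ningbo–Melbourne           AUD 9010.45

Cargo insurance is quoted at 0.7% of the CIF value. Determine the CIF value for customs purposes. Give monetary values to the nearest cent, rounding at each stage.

Let C be the CIF value. C = FOB price + freight + 0.7% × C
C − 0.7% × C = 100514.88 + 9010.45
0.993 × C = 109525.33
C = 109525.33 / 0.993 = 110297.41
Insurance premium = 0.7% × 110297.41 = 772.08

CIF value: AUD 110297.41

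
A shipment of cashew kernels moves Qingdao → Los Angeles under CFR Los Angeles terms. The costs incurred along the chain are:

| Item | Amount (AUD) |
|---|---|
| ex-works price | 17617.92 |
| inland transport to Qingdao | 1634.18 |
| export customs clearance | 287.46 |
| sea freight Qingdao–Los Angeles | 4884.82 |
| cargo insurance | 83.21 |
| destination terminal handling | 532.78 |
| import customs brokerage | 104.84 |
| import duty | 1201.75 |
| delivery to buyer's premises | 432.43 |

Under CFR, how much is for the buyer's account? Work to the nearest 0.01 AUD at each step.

CFR: the seller pays costs through ocean freight to the destination port, but not insurance.
Seller's account: goods 17617.92 + inland to port 1634.18 + export clearance 287.46 + freight 4884.82 = 24424.38
Buyer's account: insurance 83.21 + destination terminal 532.78 + brokerage 104.84 + duty 1201.75 + delivery 432.43 = 2355.01

Buyer's account: AUD 2355.01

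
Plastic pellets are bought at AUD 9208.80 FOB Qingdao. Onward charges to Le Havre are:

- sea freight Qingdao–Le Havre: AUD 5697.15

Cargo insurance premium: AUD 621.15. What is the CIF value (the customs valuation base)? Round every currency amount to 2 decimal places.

CIF = FOB price + freight + insurance
CIF = 9208.80 + 5697.15 + 621.15 = 15527.10

CIF value: AUD 15527.10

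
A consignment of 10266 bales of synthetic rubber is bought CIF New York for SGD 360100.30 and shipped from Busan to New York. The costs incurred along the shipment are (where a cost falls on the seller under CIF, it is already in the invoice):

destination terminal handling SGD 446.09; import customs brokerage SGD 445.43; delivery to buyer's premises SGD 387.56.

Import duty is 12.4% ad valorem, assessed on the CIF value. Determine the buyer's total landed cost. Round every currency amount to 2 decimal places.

Total landed cost: SGD 406031.82

CIF: the seller pays costs through ocean freight and marine insurance to the destination port.
The CIF price already equals the CIF value: 360100.30
Import duty = 360100.30 × 12.4% = 44652.44
Buyer bears: destination terminal 446.09 + brokerage 445.43 + delivery 387.56 + duty 44652.44 = 45931.52
Landed cost = invoice 360100.30 + 45931.52 = 406031.82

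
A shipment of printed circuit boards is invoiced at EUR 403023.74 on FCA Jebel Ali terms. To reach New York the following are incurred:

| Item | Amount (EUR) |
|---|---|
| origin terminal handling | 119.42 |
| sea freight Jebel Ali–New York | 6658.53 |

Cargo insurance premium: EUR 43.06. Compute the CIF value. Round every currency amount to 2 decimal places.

CIF = FCA price + pre-shipment costs + freight + insurance
CIF = 403023.74 + 119.42 + 6658.53 + 43.06 = 409844.75

CIF value: EUR 409844.75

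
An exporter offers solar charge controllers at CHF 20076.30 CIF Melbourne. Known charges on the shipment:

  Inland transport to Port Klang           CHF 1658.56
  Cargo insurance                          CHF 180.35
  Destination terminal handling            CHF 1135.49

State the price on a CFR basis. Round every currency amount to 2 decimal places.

Not relevant to the conversion: inland to port — on the seller under both CIF and CFR; already in the CIF price and stays in the CFR price. destination terminal — on the buyer under both terms; not part of either seller's price.
From CIF to CFR, the seller no longer bears: insurance.
CFR price = 20076.30 − 180.35 = 19895.95

CFR price: CHF 19895.95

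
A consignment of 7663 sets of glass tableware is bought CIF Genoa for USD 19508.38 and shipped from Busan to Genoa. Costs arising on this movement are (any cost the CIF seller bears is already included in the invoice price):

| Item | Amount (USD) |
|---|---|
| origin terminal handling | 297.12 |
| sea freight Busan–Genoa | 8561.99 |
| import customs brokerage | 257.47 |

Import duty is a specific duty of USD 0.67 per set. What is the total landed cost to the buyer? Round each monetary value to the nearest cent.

CIF: the seller pays costs through ocean freight and marine insurance to the destination port.
Already in the invoice (seller's account under CIF): origin terminal, freight — exclude.
The CIF price already equals the CIF value: 19508.38
Import duty = 7663 × 0.67 = 5134.21
Buyer bears: brokerage 257.47 + duty 5134.21 = 5391.68
Landed cost = invoice 19508.38 + 5391.68 = 24900.06

Total landed cost: USD 24900.06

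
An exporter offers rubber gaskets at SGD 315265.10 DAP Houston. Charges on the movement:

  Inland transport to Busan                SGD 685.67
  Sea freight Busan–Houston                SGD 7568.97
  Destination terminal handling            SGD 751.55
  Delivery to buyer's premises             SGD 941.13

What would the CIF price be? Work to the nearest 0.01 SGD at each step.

Not relevant to the conversion: freight, inland to port — on the seller under both DAP and CIF; already in the DAP price and stays in the CIF price.
From DAP to CIF, the seller no longer bears: destination terminal, delivery.
CIF price = 315265.10 − 751.55 − 941.13 = 313572.42

CIF price: SGD 313572.42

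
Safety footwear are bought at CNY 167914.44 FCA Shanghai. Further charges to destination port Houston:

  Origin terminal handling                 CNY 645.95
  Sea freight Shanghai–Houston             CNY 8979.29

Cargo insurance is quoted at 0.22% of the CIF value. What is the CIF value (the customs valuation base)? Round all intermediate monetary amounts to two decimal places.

CIF value: CNY 177931.13

Let C be the CIF value. C = FCA price + pre-shipment costs + freight + 0.22% × C
C − 0.22% × C = 167914.44 + 645.95 + 8979.29
0.9978 × C = 177539.68
C = 177539.68 / 0.9978 = 177931.13
Insurance premium = 0.22% × 177931.13 = 391.45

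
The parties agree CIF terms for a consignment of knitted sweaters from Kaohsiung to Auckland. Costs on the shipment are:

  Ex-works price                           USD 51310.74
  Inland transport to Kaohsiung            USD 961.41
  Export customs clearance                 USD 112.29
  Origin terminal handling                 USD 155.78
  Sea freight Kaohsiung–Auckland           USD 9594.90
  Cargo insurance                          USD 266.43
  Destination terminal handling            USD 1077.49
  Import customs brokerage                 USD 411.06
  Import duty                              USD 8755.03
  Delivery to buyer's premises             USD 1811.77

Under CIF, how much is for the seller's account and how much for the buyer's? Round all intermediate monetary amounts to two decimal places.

CIF: the seller pays costs through ocean freight and marine insurance to the destination port.
Seller's account: goods 51310.74 + inland to port 961.41 + export clearance 112.29 + origin terminal 155.78 + freight 9594.90 + insurance 266.43 = 62401.55
Buyer's account: destination terminal 1077.49 + brokerage 411.06 + duty 8755.03 + delivery 1811.77 = 12055.35

Seller: USD 62401.55; buyer: USD 12055.35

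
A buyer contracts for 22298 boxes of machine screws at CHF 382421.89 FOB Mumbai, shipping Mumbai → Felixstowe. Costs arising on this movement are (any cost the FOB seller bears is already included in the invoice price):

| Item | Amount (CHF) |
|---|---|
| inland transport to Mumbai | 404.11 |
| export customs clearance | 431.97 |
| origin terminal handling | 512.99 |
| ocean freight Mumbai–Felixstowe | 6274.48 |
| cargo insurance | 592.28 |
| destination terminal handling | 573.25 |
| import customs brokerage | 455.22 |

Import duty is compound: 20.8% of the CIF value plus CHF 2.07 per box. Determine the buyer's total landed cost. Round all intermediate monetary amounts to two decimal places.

FOB: the seller bears costs until goods are on board at the origin port; the buyer bears freight, insurance and all costs thereafter.
Already in the invoice (seller's account under FOB): inland to port, export clearance, origin terminal — exclude.
CIF value = FOB price + freight + insurance = 382421.89 + 6274.48 + 592.28 = 389288.65
Ad valorem component: 389288.65 × 20.8% = 80972.04
Specific component: 22298 × 2.07 = 46156.86
Import duty = 80972.04 + 46156.86 = 127128.90
Buyer bears: freight 6274.48 + insurance 592.28 + destination terminal 573.25 + brokerage 455.22 + duty 127128.90 = 135024.13
Landed cost = invoice 382421.89 + 135024.13 = 517446.02

Total landed cost: CHF 517446.02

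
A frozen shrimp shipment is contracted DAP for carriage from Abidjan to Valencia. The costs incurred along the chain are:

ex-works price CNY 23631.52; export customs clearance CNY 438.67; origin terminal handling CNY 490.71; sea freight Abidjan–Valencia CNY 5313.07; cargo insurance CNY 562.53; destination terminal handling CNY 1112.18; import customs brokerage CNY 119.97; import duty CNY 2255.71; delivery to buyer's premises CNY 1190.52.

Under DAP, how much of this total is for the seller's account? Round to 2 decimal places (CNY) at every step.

DAP: the seller bears all costs to the named destination except import duty and clearance.
Seller's account: goods 23631.52 + export clearance 438.67 + origin terminal 490.71 + freight 5313.07 + insurance 562.53 + destination terminal 1112.18 + delivery 1190.52 = 32739.20
Buyer's account: brokerage 119.97 + duty 2255.71 = 2375.68

Seller's account: CNY 32739.20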